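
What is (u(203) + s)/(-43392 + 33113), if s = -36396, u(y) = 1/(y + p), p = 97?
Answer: 10918799/3083700 ≈ 3.5408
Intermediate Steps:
u(y) = 1/(97 + y) (u(y) = 1/(y + 97) = 1/(97 + y))
(u(203) + s)/(-43392 + 33113) = (1/(97 + 203) - 36396)/(-43392 + 33113) = (1/300 - 36396)/(-10279) = (1/300 - 36396)*(-1/10279) = -10918799/300*(-1/10279) = 10918799/3083700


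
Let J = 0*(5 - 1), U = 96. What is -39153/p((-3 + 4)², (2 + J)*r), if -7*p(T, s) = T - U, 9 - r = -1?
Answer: -274071/95 ≈ -2885.0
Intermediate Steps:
J = 0 (J = 0*4 = 0)
r = 10 (r = 9 - 1*(-1) = 9 + 1 = 10)
p(T, s) = 96/7 - T/7 (p(T, s) = -(T - 1*96)/7 = -(T - 96)/7 = -(-96 + T)/7 = 96/7 - T/7)
-39153/p((-3 + 4)², (2 + J)*r) = -39153/(96/7 - (-3 + 4)²/7) = -39153/(96/7 - ⅐*1²) = -39153/(96/7 - ⅐*1) = -39153/(96/7 - ⅐) = -39153/95/7 = -39153*7/95 = -274071/95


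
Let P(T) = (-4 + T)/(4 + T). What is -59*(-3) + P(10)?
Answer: 1242/7 ≈ 177.43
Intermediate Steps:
P(T) = (-4 + T)/(4 + T)
-59*(-3) + P(10) = -59*(-3) + (-4 + 10)/(4 + 10) = 177 + 6/14 = 177 + (1/14)*6 = 177 + 3/7 = 1242/7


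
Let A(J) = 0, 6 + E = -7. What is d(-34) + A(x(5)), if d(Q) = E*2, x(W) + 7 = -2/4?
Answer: -26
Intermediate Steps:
x(W) = -15/2 (x(W) = -7 - 2/4 = -7 - 2*1/4 = -7 - 1/2 = -15/2)
E = -13 (E = -6 - 7 = -13)
d(Q) = -26 (d(Q) = -13*2 = -26)
d(-34) + A(x(5)) = -26 + 0 = -26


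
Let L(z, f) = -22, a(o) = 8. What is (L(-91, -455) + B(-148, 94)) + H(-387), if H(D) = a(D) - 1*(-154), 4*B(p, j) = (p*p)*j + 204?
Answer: 514935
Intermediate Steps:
B(p, j) = 51 + j*p²/4 (B(p, j) = ((p*p)*j + 204)/4 = (p²*j + 204)/4 = (j*p² + 204)/4 = (204 + j*p²)/4 = 51 + j*p²/4)
H(D) = 162 (H(D) = 8 - 1*(-154) = 8 + 154 = 162)
(L(-91, -455) + B(-148, 94)) + H(-387) = (-22 + (51 + (¼)*94*(-148)²)) + 162 = (-22 + (51 + (¼)*94*21904)) + 162 = (-22 + (51 + 514744)) + 162 = (-22 + 514795) + 162 = 514773 + 162 = 514935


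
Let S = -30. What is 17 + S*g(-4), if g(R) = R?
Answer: 137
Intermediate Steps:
17 + S*g(-4) = 17 - 30*(-4) = 17 + 120 = 137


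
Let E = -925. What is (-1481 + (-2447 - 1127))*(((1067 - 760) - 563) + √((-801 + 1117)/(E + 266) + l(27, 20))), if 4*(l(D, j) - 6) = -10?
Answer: 1294080 - 5055*√5246958/1318 ≈ 1.2853e+6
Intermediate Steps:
l(D, j) = 7/2 (l(D, j) = 6 + (¼)*(-10) = 6 - 5/2 = 7/2)
(-1481 + (-2447 - 1127))*(((1067 - 760) - 563) + √((-801 + 1117)/(E + 266) + l(27, 20))) = (-1481 + (-2447 - 1127))*(((1067 - 760) - 563) + √((-801 + 1117)/(-925 + 266) + 7/2)) = (-1481 - 3574)*((307 - 563) + √(316/(-659) + 7/2)) = -5055*(-256 + √(316*(-1/659) + 7/2)) = -5055*(-256 + √(-316/659 + 7/2)) = -5055*(-256 + √(3981/1318)) = -5055*(-256 + √5246958/1318) = 1294080 - 5055*√5246958/1318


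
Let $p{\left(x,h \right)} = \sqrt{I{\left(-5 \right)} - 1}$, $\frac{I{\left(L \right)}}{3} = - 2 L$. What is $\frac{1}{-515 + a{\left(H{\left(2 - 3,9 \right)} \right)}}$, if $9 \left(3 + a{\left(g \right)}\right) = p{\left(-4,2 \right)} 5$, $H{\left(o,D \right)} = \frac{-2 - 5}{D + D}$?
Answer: $- \frac{41958}{21733519} - \frac{45 \sqrt{29}}{21733519} \approx -0.0019417$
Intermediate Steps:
$I{\left(L \right)} = - 6 L$ ($I{\left(L \right)} = 3 \left(- 2 L\right) = - 6 L$)
$H{\left(o,D \right)} = - \frac{7}{2 D}$
$p{\left(x,h \right)} = \sqrt{29}$ ($p{\left(x,h \right)} = \sqrt{\left(-6\right) \left(-5\right) - 1} = \sqrt{30 - 1} = \sqrt{29}$)
$a{\left(g \right)} = -3 + \frac{5 \sqrt{29}}{9}$ ($a{\left(g \right)} = -3 + \frac{\sqrt{29} \cdot 5}{9} = -3 + \frac{5 \sqrt{29}}{9}$)
$\frac{1}{-515 + a{\left(H{\left(2 - 3,9 \right)} \right)}} = \frac{1}{-515 - \left(3 - \frac{5 \sqrt{29}}{9}\right)} = \frac{1}{-518 + \frac{5 \sqrt{29}}{9}}$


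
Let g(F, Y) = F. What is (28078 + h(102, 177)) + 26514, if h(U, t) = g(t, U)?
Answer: 54769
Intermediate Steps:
h(U, t) = t
(28078 + h(102, 177)) + 26514 = (28078 + 177) + 26514 = 28255 + 26514 = 54769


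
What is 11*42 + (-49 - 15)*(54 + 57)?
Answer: -6642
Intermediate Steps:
11*42 + (-49 - 15)*(54 + 57) = 462 - 64*111 = 462 - 7104 = -6642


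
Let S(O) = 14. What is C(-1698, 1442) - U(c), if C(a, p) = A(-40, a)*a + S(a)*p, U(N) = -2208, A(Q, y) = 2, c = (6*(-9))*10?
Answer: 19000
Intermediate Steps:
c = -540 (c = -54*10 = -540)
C(a, p) = 2*a + 14*p
C(-1698, 1442) - U(c) = (2*(-1698) + 14*1442) - 1*(-2208) = (-3396 + 20188) + 2208 = 16792 + 2208 = 19000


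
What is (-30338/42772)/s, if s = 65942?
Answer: -15169/1410235612 ≈ -1.0756e-5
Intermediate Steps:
(-30338/42772)/s = -30338/42772/65942 = -30338*1/42772*(1/65942) = -15169/21386*1/65942 = -15169/1410235612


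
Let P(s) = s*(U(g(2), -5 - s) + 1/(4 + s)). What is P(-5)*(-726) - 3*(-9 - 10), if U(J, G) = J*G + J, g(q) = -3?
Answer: -14463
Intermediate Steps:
U(J, G) = J + G*J (U(J, G) = G*J + J = J + G*J)
P(s) = s*(12 + 1/(4 + s) + 3*s) (P(s) = s*(-3*(1 + (-5 - s)) + 1/(4 + s)) = s*(-3*(-4 - s) + 1/(4 + s)) = s*((12 + 3*s) + 1/(4 + s)) = s*(12 + 1/(4 + s) + 3*s))
P(-5)*(-726) - 3*(-9 - 10) = -5*(49 + 3*(-5)² + 24*(-5))/(4 - 5)*(-726) - 3*(-9 - 10) = -5*(49 + 3*25 - 120)/(-1)*(-726) - 3*(-19) = -5*(-1)*(49 + 75 - 120)*(-726) + 57 = -5*(-1)*4*(-726) + 57 = 20*(-726) + 57 = -14520 + 57 = -14463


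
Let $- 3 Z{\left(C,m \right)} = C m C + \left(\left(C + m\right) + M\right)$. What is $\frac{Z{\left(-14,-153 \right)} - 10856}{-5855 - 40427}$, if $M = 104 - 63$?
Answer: $\frac{409}{23141} \approx 0.017674$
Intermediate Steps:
$M = 41$ ($M = 104 - 63 = 41$)
$Z{\left(C,m \right)} = - \frac{41}{3} - \frac{C}{3} - \frac{m}{3} - \frac{m C^{2}}{3}$ ($Z{\left(C,m \right)} = - \frac{C m C + \left(\left(C + m\right) + 41\right)}{3} = - \frac{m C^{2} + \left(41 + C + m\right)}{3} = - \frac{41 + C + m + m C^{2}}{3} = - \frac{41}{3} - \frac{C}{3} - \frac{m}{3} - \frac{m C^{2}}{3}$)
$\frac{Z{\left(-14,-153 \right)} - 10856}{-5855 - 40427} = \frac{\left(- \frac{41}{3} - - \frac{14}{3} - -51 - - 51 \left(-14\right)^{2}\right) - 10856}{-5855 - 40427} = \frac{\left(- \frac{41}{3} + \frac{14}{3} + 51 - \left(-51\right) 196\right) - 10856}{-46282} = \left(\left(- \frac{41}{3} + \frac{14}{3} + 51 + 9996\right) - 10856\right) \left(- \frac{1}{46282}\right) = \left(10038 - 10856\right) \left(- \frac{1}{46282}\right) = \left(-818\right) \left(- \frac{1}{46282}\right) = \frac{409}{23141}$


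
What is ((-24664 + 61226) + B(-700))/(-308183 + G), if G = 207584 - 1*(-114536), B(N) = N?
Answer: 35862/13937 ≈ 2.5732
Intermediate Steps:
G = 322120 (G = 207584 + 114536 = 322120)
((-24664 + 61226) + B(-700))/(-308183 + G) = ((-24664 + 61226) - 700)/(-308183 + 322120) = (36562 - 700)/13937 = 35862*(1/13937) = 35862/13937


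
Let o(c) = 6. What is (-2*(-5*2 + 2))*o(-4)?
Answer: 96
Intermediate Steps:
(-2*(-5*2 + 2))*o(-4) = -2*(-5*2 + 2)*6 = -2*(-10 + 2)*6 = -2*(-8)*6 = 16*6 = 96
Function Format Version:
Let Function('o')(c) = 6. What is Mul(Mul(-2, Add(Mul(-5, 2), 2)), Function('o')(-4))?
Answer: 96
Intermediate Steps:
Mul(Mul(-2, Add(Mul(-5, 2), 2)), Function('o')(-4)) = Mul(Mul(-2, Add(Mul(-5, 2), 2)), 6) = Mul(Mul(-2, Add(-10, 2)), 6) = Mul(Mul(-2, -8), 6) = Mul(16, 6) = 96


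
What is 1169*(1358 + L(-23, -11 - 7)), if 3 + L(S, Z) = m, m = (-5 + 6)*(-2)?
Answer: 1581657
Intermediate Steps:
m = -2 (m = 1*(-2) = -2)
L(S, Z) = -5 (L(S, Z) = -3 - 2 = -5)
1169*(1358 + L(-23, -11 - 7)) = 1169*(1358 - 5) = 1169*1353 = 1581657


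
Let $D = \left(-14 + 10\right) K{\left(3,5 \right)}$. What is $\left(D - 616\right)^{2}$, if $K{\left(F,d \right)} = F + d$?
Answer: $419904$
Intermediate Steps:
$D = -32$ ($D = \left(-14 + 10\right) \left(3 + 5\right) = \left(-4\right) 8 = -32$)
$\left(D - 616\right)^{2} = \left(-32 - 616\right)^{2} = \left(-648\right)^{2} = 419904$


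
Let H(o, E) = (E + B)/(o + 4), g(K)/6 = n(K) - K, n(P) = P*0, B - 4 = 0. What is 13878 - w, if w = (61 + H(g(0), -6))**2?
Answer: 40871/4 ≈ 10218.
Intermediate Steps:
B = 4 (B = 4 + 0 = 4)
n(P) = 0
g(K) = -6*K (g(K) = 6*(0 - K) = 6*(-K) = -6*K)
H(o, E) = (4 + E)/(4 + o) (H(o, E) = (E + 4)/(o + 4) = (4 + E)/(4 + o))
w = 14641/4 (w = (61 + (4 - 6)/(4 - 6*0))**2 = (61 - 2/(4 + 0))**2 = (61 - 2/4)**2 = (61 + (1/4)*(-2))**2 = (61 - 1/2)**2 = (121/2)**2 = 14641/4 ≈ 3660.3)
13878 - w = 13878 - 1*14641/4 = 13878 - 14641/4 = 40871/4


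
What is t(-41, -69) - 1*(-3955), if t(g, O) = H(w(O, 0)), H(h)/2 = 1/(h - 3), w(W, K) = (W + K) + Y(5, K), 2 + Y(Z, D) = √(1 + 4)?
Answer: 21637657/5471 - 2*√5/5471 ≈ 3955.0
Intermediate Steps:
Y(Z, D) = -2 + √5 (Y(Z, D) = -2 + √(1 + 4) = -2 + √5)
w(W, K) = -2 + K + W + √5 (w(W, K) = (W + K) + (-2 + √5) = (K + W) + (-2 + √5) = -2 + K + W + √5)
H(h) = 2/(-3 + h) (H(h) = 2/(h - 3) = 2/(-3 + h))
t(g, O) = 2/(-5 + O + √5) (t(g, O) = 2/(-3 + (-2 + 0 + O + √5)) = 2/(-3 + (-2 + O + √5)) = 2/(-5 + O + √5))
t(-41, -69) - 1*(-3955) = 2/(-5 - 69 + √5) - 1*(-3955) = 2/(-74 + √5) + 3955 = 3955 + 2/(-74 + √5)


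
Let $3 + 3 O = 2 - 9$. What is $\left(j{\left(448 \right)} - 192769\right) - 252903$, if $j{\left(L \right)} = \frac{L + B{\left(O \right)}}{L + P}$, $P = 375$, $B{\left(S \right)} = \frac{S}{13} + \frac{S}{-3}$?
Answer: $- \frac{42914150036}{96291} \approx -4.4567 \cdot 10^{5}$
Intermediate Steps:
$O = - \frac{10}{3}$ ($O = -1 + \frac{2 - 9}{3} = -1 + \frac{1}{3} \left(-7\right) = -1 - \frac{7}{3} = - \frac{10}{3} \approx -3.3333$)
$B{\left(S \right)} = - \frac{10 S}{39}$ ($B{\left(S \right)} = S \frac{1}{13} + S \left(- \frac{1}{3}\right) = \frac{S}{13} - \frac{S}{3} = - \frac{10 S}{39}$)
$j{\left(L \right)} = \frac{\frac{100}{117} + L}{375 + L}$ ($j{\left(L \right)} = \frac{L - - \frac{100}{117}}{L + 375} = \frac{L + \frac{100}{117}}{375 + L} = \frac{\frac{100}{117} + L}{375 + L}$)
$\left(j{\left(448 \right)} - 192769\right) - 252903 = \left(\frac{\frac{100}{117} + 448}{375 + 448} - 192769\right) - 252903 = \left(\frac{1}{823} \cdot \frac{52516}{117} - 192769\right) - 252903 = \left(\frac{52516}{96291} - 192769\right) - 252903 = - \frac{18561867263}{96291} - 252903 = - \frac{42914150036}{96291}$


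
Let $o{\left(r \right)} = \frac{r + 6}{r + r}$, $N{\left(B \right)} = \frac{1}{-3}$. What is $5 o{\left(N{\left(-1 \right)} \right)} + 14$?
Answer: $- \frac{57}{2} \approx -28.5$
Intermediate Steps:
$N{\left(B \right)} = - \frac{1}{3}$
$o{\left(r \right)} = \frac{6 + r}{2 r}$
$5 o{\left(N{\left(-1 \right)} \right)} + 14 = 5 \frac{6 - \frac{1}{3}}{2 \left(- \frac{1}{3}\right)} + 14 = 5 \cdot \frac{1}{2} \left(-3\right) \frac{17}{3} + 14 = 5 \left(- \frac{17}{2}\right) + 14 = - \frac{85}{2} + 14 = - \frac{57}{2}$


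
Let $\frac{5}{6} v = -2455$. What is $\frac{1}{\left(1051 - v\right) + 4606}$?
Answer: $\frac{1}{8603} \approx 0.00011624$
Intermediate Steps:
$v = -2946$ ($v = \frac{6}{5} \left(-2455\right) = -2946$)
$\frac{1}{\left(1051 - v\right) + 4606} = \frac{1}{\left(1051 - -2946\right) + 4606} = \frac{1}{\left(1051 + 2946\right) + 4606} = \frac{1}{3997 + 4606} = \frac{1}{8603}$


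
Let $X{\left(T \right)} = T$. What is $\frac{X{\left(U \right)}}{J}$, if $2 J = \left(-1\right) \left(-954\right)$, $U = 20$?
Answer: $\frac{20}{477} \approx 0.041929$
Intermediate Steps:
$J = 477$ ($J = \frac{\left(-1\right) \left(-954\right)}{2} = \frac{1}{2} \cdot 954 = 477$)
$\frac{X{\left(U \right)}}{J} = \frac{20}{477}$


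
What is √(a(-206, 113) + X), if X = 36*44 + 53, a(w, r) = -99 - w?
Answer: 4*√109 ≈ 41.761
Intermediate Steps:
X = 1637 (X = 1584 + 53 = 1637)
√(a(-206, 113) + X) = √((-99 - 1*(-206)) + 1637) = √((-99 + 206) + 1637) = √(107 + 1637) = √1744 = 4*√109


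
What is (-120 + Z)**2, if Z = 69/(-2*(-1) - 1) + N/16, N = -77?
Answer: 797449/256 ≈ 3115.0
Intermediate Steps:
Z = 1027/16 (Z = 69/(-2*(-1) - 1) - 77/16 = 69/(2 - 1) - 77*1/16 = 69/1 - 77/16 = 69*1 - 77/16 = 69 - 77/16 = 1027/16 ≈ 64.188)
(-120 + Z)**2 = (-120 + 1027/16)**2 = (-893/16)**2 = 797449/256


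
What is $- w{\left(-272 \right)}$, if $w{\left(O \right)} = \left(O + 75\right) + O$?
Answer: $469$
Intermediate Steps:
$w{\left(O \right)} = 75 + 2 O$ ($w{\left(O \right)} = \left(75 + O\right) + O = 75 + 2 O$)
$- w{\left(-272 \right)} = - (75 + 2 \left(-272\right)) = - (75 - 544) = \left(-1\right) \left(-469\right) = 469$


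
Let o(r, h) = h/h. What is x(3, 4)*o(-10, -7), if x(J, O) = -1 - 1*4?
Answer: -5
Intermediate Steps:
x(J, O) = -5 (x(J, O) = -1 - 4 = -5)
o(r, h) = 1
x(3, 4)*o(-10, -7) = -5*1 = -5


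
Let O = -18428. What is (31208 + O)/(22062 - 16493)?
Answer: 12780/5569 ≈ 2.2948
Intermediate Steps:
(31208 + O)/(22062 - 16493) = (31208 - 18428)/(22062 - 16493) = 12780/5569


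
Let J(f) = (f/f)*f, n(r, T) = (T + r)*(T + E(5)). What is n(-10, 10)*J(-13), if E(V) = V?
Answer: 0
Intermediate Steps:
n(r, T) = (5 + T)*(T + r) (n(r, T) = (T + r)*(T + 5) = (T + r)*(5 + T) = (5 + T)*(T + r))
J(f) = f (J(f) = 1*f = f)
n(-10, 10)*J(-13) = (10² + 5*10 + 5*(-10) + 10*(-10))*(-13) = (100 + 50 - 50 - 100)*(-13) = 0*(-13) = 0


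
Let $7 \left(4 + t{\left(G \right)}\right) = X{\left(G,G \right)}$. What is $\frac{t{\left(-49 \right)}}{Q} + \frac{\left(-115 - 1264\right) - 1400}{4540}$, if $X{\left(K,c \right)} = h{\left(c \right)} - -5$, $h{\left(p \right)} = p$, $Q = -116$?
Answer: $- \frac{482417}{921620} \approx -0.52344$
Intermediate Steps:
$X{\left(K,c \right)} = 5 + c$ ($X{\left(K,c \right)} = c - -5 = c + 5 = 5 + c$)
$t{\left(G \right)} = - \frac{23}{7} + \frac{G}{7}$ ($t{\left(G \right)} = -4 + \frac{5 + G}{7} = -4 + \left(\frac{5}{7} + \frac{G}{7}\right) = - \frac{23}{7} + \frac{G}{7}$)
$\frac{t{\left(-49 \right)}}{Q} + \frac{\left(-115 - 1264\right) - 1400}{4540} = \frac{- \frac{23}{7} + \frac{1}{7} \left(-49\right)}{-116} + \frac{\left(-115 - 1264\right) - 1400}{4540} = \left(- \frac{23}{7} - 7\right) \left(- \frac{1}{116}\right) + \left(-1379 - 1400\right) \frac{1}{4540} = \left(- \frac{72}{7}\right) \left(- \frac{1}{116}\right) - \frac{2779}{4540} = \frac{18}{203} - \frac{2779}{4540} = - \frac{482417}{921620}$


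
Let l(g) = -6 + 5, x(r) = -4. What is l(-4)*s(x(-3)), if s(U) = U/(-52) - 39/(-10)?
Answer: -517/130 ≈ -3.9769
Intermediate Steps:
s(U) = 39/10 - U/52 (s(U) = U*(-1/52) - 39*(-⅒) = -U/52 + 39/10 = 39/10 - U/52)
l(g) = -1
l(-4)*s(x(-3)) = -(39/10 - 1/52*(-4)) = -(39/10 + 1/13) = -1*517/130 = -517/130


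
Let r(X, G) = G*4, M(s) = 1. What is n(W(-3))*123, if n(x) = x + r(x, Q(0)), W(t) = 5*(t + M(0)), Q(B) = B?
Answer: -1230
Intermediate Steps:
r(X, G) = 4*G
W(t) = 5 + 5*t (W(t) = 5*(t + 1) = 5*(1 + t) = 5 + 5*t)
n(x) = x (n(x) = x + 4*0 = x + 0 = x)
n(W(-3))*123 = (5 + 5*(-3))*123 = (5 - 15)*123 = -10*123 = -1230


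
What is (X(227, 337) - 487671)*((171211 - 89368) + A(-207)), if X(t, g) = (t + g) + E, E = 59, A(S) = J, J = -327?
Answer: -39702204768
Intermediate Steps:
A(S) = -327
X(t, g) = 59 + g + t (X(t, g) = (t + g) + 59 = (g + t) + 59 = 59 + g + t)
(X(227, 337) - 487671)*((171211 - 89368) + A(-207)) = ((59 + 337 + 227) - 487671)*((171211 - 89368) - 327) = (623 - 487671)*(81843 - 327) = -487048*81516 = -39702204768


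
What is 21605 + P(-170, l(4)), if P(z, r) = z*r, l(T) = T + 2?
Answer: 20585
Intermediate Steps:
l(T) = 2 + T
P(z, r) = r*z
21605 + P(-170, l(4)) = 21605 + (2 + 4)*(-170) = 21605 + 6*(-170) = 21605 - 1020 = 20585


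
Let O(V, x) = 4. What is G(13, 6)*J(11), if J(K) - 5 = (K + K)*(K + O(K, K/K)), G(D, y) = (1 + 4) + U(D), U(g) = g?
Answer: 6030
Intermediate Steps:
G(D, y) = 5 + D (G(D, y) = (1 + 4) + D = 5 + D)
J(K) = 5 + 2*K*(4 + K) (J(K) = 5 + (K + K)*(K + 4) = 5 + (2*K)*(4 + K) = 5 + 2*K*(4 + K))
G(13, 6)*J(11) = (5 + 13)*(5 + 2*11**2 + 8*11) = 18*(5 + 2*121 + 88) = 18*(5 + 242 + 88) = 18*335 = 6030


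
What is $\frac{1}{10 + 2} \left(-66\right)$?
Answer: $- \frac{11}{2} \approx -5.5$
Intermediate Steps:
$\frac{1}{10 + 2} \left(-66\right) = \frac{1}{12} \left(-66\right) = - \frac{11}{2}$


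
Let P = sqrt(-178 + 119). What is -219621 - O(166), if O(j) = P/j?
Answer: -219621 - I*sqrt(59)/166 ≈ -2.1962e+5 - 0.046272*I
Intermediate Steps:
P = I*sqrt(59) (P = sqrt(-59) = I*sqrt(59) ≈ 7.6811*I)
O(j) = I*sqrt(59)/j (O(j) = (I*sqrt(59))/j = I*sqrt(59)/j)
-219621 - O(166) = -219621 - I*sqrt(59)/166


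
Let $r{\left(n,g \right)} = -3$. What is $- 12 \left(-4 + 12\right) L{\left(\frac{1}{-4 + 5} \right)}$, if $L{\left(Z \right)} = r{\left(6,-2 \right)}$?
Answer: $288$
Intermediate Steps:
$L{\left(Z \right)} = -3$
$- 12 \left(-4 + 12\right) L{\left(\frac{1}{-4 + 5} \right)} = - 12 \left(-4 + 12\right) \left(-3\right) = \left(-12\right) 8 \left(-3\right) = \left(-96\right) \left(-3\right) = 288$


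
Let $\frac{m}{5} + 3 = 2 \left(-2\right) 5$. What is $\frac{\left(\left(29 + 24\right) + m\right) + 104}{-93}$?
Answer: $- \frac{14}{31} \approx -0.45161$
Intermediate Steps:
$m = -115$ ($m = -15 + 5 \cdot 2 \left(-2\right) 5 = -15 + 5 \left(\left(-4\right) 5\right) = -15 + 5 \left(-20\right) = -15 - 100 = -115$)
$\frac{\left(\left(29 + 24\right) + m\right) + 104}{-93} = \frac{\left(\left(29 + 24\right) - 115\right) + 104}{-93} = - \frac{\left(53 - 115\right) + 104}{93} = - \frac{-62 + 104}{93} = \left(- \frac{1}{93}\right) 42 = - \frac{14}{31}$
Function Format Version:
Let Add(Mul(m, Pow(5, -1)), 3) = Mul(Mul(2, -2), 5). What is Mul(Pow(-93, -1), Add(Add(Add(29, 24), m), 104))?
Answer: Rational(-14, 31) ≈ -0.45161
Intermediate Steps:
m = -115 (m = Add(-15, Mul(5, Mul(Mul(2, -2), 5))) = Add(-15, Mul(5, Mul(-4, 5))) = Add(-15, Mul(5, -20)) = Add(-15, -100) = -115)
Mul(Pow(-93, -1), Add(Add(Add(29, 24), m), 104)) = Mul(Pow(-93, -1), Add(Add(Add(29, 24), -115), 104)) = Mul(Rational(-1, 93), Add(Add(53, -115), 104)) = Mul(Rational(-1, 93), Add(-62, 104)) = Mul(Rational(-1, 93), 42) = Rational(-14, 31)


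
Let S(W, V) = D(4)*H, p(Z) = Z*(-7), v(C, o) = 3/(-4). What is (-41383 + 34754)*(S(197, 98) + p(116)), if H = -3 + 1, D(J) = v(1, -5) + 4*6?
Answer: 11381993/2 ≈ 5.6910e+6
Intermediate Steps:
v(C, o) = -3/4 (v(C, o) = 3*(-1/4) = -3/4)
D(J) = 93/4 (D(J) = -3/4 + 4*6 = -3/4 + 24 = 93/4)
p(Z) = -7*Z
H = -2
S(W, V) = -93/2 (S(W, V) = (93/4)*(-2) = -93/2)
(-41383 + 34754)*(S(197, 98) + p(116)) = (-41383 + 34754)*(-93/2 - 7*116) = -6629*(-93/2 - 812) = -6629*(-1717/2) = 11381993/2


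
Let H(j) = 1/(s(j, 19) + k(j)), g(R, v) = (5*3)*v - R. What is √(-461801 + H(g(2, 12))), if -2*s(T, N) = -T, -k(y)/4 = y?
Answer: 2*I*√44809590238/623 ≈ 679.56*I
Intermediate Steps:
k(y) = -4*y
g(R, v) = -R + 15*v (g(R, v) = 15*v - R = -R + 15*v)
s(T, N) = T/2 (s(T, N) = -(-1)*T/2 = T/2)
H(j) = -2/(7*j) (H(j) = 1/(j/2 - 4*j) = 1/(-7*j/2) = -2/(7*j))
√(-461801 + H(g(2, 12))) = √(-461801 - 2/(7*(-1*2 + 15*12))) = √(-461801 - 2/(7*(-2 + 180))) = √(-461801 - 2/7/178) = √(-461801 - 2/7*1/178) = √(-461801 - 1/623) = √(-287702024/623) = 2*I*√44809590238/623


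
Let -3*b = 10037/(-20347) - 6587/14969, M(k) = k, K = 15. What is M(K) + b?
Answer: 4663370159/304574243 ≈ 15.311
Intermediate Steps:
b = 94756514/304574243 (b = -(10037/(-20347) - 6587/14969)/3 = -(10037*(-1/20347) - 6587*1/14969)/3 = -(-10037/20347 - 6587/14969)/3 = -⅓*(-284269542/304574243) = 94756514/304574243 ≈ 0.31111)
M(K) + b = 15 + 94756514/304574243 = 4663370159/304574243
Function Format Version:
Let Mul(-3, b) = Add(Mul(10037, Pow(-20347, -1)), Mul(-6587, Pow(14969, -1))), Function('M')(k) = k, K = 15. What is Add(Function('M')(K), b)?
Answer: Rational(4663370159, 304574243) ≈ 15.311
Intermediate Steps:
b = Rational(94756514, 304574243) (b = Mul(Rational(-1, 3), Add(Mul(10037, Pow(-20347, -1)), Mul(-6587, Pow(14969, -1)))) = Mul(Rational(-1, 3), Add(Mul(10037, Rational(-1, 20347)), Mul(-6587, Rational(1, 14969)))) = Mul(Rational(-1, 3), Add(Rational(-10037, 20347), Rational(-6587, 14969))) = Mul(Rational(-1, 3), Rational(-284269542, 304574243)) = Rational(94756514, 304574243) ≈ 0.31111)
Add(Function('M')(K), b) = Add(15, Rational(94756514, 304574243)) = Rational(4663370159, 304574243)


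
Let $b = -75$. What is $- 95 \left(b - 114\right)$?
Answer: $17955$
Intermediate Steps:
$- 95 \left(b - 114\right) = - 95 \left(-75 - 114\right) = \left(-95\right) \left(-189\right) = 17955$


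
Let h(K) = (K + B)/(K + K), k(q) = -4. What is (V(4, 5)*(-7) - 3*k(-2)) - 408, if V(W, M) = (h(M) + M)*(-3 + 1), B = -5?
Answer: -326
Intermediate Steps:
h(K) = (-5 + K)/(2*K) (h(K) = (K - 5)/(K + K) = (-5 + K)/((2*K)) = (-5 + K)*(1/(2*K)) = (-5 + K)/(2*K))
V(W, M) = -2*M - (-5 + M)/M (V(W, M) = ((-5 + M)/(2*M) + M)*(-3 + 1) = (M + (-5 + M)/(2*M))*(-2) = -2*M - (-5 + M)/M)
(V(4, 5)*(-7) - 3*k(-2)) - 408 = ((-1 - 2*5 + 5/5)*(-7) - 3*(-4)) - 408 = ((-1 - 10 + 5*(⅕))*(-7) + 12) - 408 = ((-1 - 10 + 1)*(-7) + 12) - 408 = (-10*(-7) + 12) - 408 = (70 + 12) - 408 = 82 - 408 = -326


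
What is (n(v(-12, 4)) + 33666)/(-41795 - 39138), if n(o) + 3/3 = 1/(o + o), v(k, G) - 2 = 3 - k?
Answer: -1144611/2751722 ≈ -0.41596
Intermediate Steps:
v(k, G) = 5 - k (v(k, G) = 2 + (3 - k) = 5 - k)
n(o) = -1 + 1/(2*o) (n(o) = -1 + 1/(o + o) = -1 + 1/(2*o))
(n(v(-12, 4)) + 33666)/(-41795 - 39138) = ((1/2 - (5 - 1*(-12)))/(5 - 1*(-12)) + 33666)/(-41795 - 39138) = ((1/2 - (5 + 12))/(5 + 12) + 33666)/(-80933) = ((1/2 - 1*17)/17 + 33666)*(-1/80933) = ((1/2 - 17)/17 + 33666)*(-1/80933) = ((1/17)*(-33/2) + 33666)*(-1/80933) = (-33/34 + 33666)*(-1/80933) = (1144611/34)*(-1/80933) = -1144611/2751722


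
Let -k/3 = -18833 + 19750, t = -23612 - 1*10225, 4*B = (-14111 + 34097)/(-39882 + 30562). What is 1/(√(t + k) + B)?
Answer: -62089840/4237528608283 - 694899200*I*√9147/12712585824849 ≈ -1.4652e-5 - 0.0052279*I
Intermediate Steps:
B = -9993/18640 (B = ((-14111 + 34097)/(-39882 + 30562))/4 = (19986/(-9320))/4 = (19986*(-1/9320))/4 = (¼)*(-9993/4660) = -9993/18640 ≈ -0.53611)
t = -33837 (t = -23612 - 10225 = -33837)
k = -2751 (k = -3*(-18833 + 19750) = -3*917 = -2751)
1/(√(t + k) + B) = 1/(√(-33837 - 2751) - 9993/18640) = 1/(√(-36588) - 9993/18640) = 1/(2*I*√9147 - 9993/18640) = 1/(-9993/18640 + 2*I*√9147)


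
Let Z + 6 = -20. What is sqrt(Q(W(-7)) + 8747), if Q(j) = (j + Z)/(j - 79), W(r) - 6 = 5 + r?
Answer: sqrt(1968141)/15 ≈ 93.527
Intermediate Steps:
W(r) = 11 + r (W(r) = 6 + (5 + r) = 11 + r)
Z = -26 (Z = -6 - 20 = -26)
Q(j) = (-26 + j)/(-79 + j) (Q(j) = (j - 26)/(j - 79) = (-26 + j)/(-79 + j))
sqrt(Q(W(-7)) + 8747) = sqrt((-26 + (11 - 7))/(-79 + (11 - 7)) + 8747) = sqrt((-26 + 4)/(-79 + 4) + 8747) = sqrt(-22/(-75) + 8747) = sqrt(-1/75*(-22) + 8747) = sqrt(22/75 + 8747) = sqrt(656047/75) = sqrt(1968141)/15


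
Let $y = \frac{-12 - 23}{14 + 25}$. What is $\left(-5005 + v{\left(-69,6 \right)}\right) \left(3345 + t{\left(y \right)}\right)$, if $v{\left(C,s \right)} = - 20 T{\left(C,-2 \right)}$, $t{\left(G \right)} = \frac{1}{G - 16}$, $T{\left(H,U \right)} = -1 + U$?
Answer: $- \frac{10900342620}{659} \approx -1.6541 \cdot 10^{7}$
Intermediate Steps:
$y = - \frac{35}{39} \approx -0.89744$
$t{\left(G \right)} = \frac{1}{-16 + G}$
$v{\left(C,s \right)} = 60$ ($v{\left(C,s \right)} = - 20 \left(-1 - 2\right) = \left(-20\right) \left(-3\right) = 60$)
$\left(-5005 + v{\left(-69,6 \right)}\right) \left(3345 + t{\left(y \right)}\right) = \left(-5005 + 60\right) \left(3345 + \frac{1}{-16 - \frac{35}{39}}\right) = - 4945 \left(3345 + \frac{1}{- \frac{659}{39}}\right) = - 4945 \left(3345 - \frac{39}{659}\right) = \left(-4945\right) \frac{2204316}{659} = - \frac{10900342620}{659}$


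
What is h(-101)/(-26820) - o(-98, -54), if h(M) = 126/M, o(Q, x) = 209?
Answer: -31452403/150490 ≈ -209.00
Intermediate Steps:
h(-101)/(-26820) - o(-98, -54) = (126/(-101))/(-26820) - 1*209 = (126*(-1/101))*(-1/26820) - 209 = -126/101*(-1/26820) - 209 = 7/150490 - 209 = -31452403/150490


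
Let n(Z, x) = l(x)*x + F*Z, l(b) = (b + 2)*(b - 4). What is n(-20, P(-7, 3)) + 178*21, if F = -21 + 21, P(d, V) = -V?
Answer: 3717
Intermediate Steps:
F = 0
l(b) = (-4 + b)*(2 + b) (l(b) = (2 + b)*(-4 + b) = (-4 + b)*(2 + b))
n(Z, x) = x*(-8 + x² - 2*x) (n(Z, x) = (-8 + x² - 2*x)*x + 0*Z = x*(-8 + x² - 2*x) + 0 = x*(-8 + x² - 2*x))
n(-20, P(-7, 3)) + 178*21 = (-1*3)*(-8 + (-1*3)² - (-2)*3) + 178*21 = -3*(-8 + (-3)² - 2*(-3)) + 3738 = -3*(-8 + 9 + 6) + 3738 = -3*7 + 3738 = -21 + 3738 = 3717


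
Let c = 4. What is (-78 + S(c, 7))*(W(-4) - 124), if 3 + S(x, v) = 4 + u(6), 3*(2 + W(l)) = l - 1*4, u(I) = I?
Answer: 27406/3 ≈ 9135.3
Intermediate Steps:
W(l) = -10/3 + l/3 (W(l) = -2 + (l - 1*4)/3 = -2 + (l - 4)/3 = -2 + (-4 + l)/3 = -2 + (-4/3 + l/3) = -10/3 + l/3)
S(x, v) = 7 (S(x, v) = -3 + (4 + 6) = -3 + 10 = 7)
(-78 + S(c, 7))*(W(-4) - 124) = (-78 + 7)*((-10/3 + (⅓)*(-4)) - 124) = -71*((-10/3 - 4/3) - 124) = -71*(-14/3 - 124) = -71*(-386/3) = 27406/3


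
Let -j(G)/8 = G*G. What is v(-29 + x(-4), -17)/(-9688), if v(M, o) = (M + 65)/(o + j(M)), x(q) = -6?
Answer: 15/47553548 ≈ 3.1543e-7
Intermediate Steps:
j(G) = -8*G² (j(G) = -8*G*G = -8*G²)
v(M, o) = (65 + M)/(o - 8*M²) (v(M, o) = (M + 65)/(o - 8*M²) = (65 + M)/(o - 8*M²))
v(-29 + x(-4), -17)/(-9688) = ((65 + (-29 - 6))/(-17 - 8*(-29 - 6)²))/(-9688) = ((65 - 35)/(-17 - 8*(-35)²))*(-1/9688) = (30/(-17 - 8*1225))*(-1/9688) = (30/(-17 - 9800))*(-1/9688) = (30/(-9817))*(-1/9688) = -1/9817*30*(-1/9688) = -30/9817*(-1/9688) = 15/47553548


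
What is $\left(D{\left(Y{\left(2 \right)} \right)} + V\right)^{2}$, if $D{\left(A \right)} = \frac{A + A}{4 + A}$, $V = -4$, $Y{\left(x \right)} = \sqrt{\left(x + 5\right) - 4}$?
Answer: $\frac{3556}{169} - \frac{928 \sqrt{3}}{169} \approx 11.531$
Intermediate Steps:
$Y{\left(x \right)} = \sqrt{1 + x}$ ($Y{\left(x \right)} = \sqrt{\left(5 + x\right) - 4} = \sqrt{1 + x}$)
$D{\left(A \right)} = \frac{2 A}{4 + A}$
$\left(D{\left(Y{\left(2 \right)} \right)} + V\right)^{2} = \left(\frac{2 \sqrt{1 + 2}}{4 + \sqrt{1 + 2}} - 4\right)^{2} = \left(\frac{2 \sqrt{3}}{4 + \sqrt{3}} - 4\right)^{2} = \left(-4 + \frac{2 \sqrt{3}}{4 + \sqrt{3}}\right)^{2}$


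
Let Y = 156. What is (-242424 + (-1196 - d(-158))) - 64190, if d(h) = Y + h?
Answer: -307808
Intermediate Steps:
d(h) = 156 + h
(-242424 + (-1196 - d(-158))) - 64190 = (-242424 + (-1196 - (156 - 158))) - 64190 = (-242424 + (-1196 - 1*(-2))) - 64190 = (-242424 + (-1196 + 2)) - 64190 = (-242424 - 1194) - 64190 = -243618 - 64190 = -307808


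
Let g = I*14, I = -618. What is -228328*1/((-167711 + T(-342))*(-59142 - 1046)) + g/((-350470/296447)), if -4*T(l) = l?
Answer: 6469244665744121894/883976777097295 ≈ 7318.3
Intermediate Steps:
T(l) = -l/4
g = -8652 (g = -618*14 = -8652)
-228328*1/((-167711 + T(-342))*(-59142 - 1046)) + g/((-350470/296447)) = -228328*1/((-167711 - ¼*(-342))*(-59142 - 1046)) - 8652/((-350470/296447)) = -228328*(-1/(60188*(-167711 + 171/2))) - 8652/((-350470*1/296447)) = -228328/((-60188*(-335251/2))) - 8652/(-350470/296447) = -228328/10089043594 - 8652*(-296447/350470) = -228328*1/10089043594 + 1282429722/175235 = -114164/5044521797 + 1282429722/175235 = 6469244665744121894/883976777097295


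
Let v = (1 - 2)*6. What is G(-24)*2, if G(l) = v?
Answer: -12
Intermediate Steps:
v = -6 (v = -1*6 = -6)
G(l) = -6
G(-24)*2 = -6*2 = -12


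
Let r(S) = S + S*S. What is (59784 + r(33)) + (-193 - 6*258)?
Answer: 59165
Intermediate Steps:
r(S) = S + S²
(59784 + r(33)) + (-193 - 6*258) = (59784 + 33*(1 + 33)) + (-193 - 6*258) = (59784 + 33*34) + (-193 - 1548) = (59784 + 1122) - 1741 = 60906 - 1741 = 59165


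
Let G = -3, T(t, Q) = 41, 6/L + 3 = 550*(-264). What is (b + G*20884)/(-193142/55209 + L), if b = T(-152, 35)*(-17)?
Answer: 169279348579341/9348376360 ≈ 18108.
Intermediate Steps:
L = -2/48401 (L = 6/(-3 + 550*(-264)) = 6/(-3 - 145200) = 6/(-145203) = 6*(-1/145203) = -2/48401 ≈ -4.1321e-5)
b = -697 (b = 41*(-17) = -697)
(b + G*20884)/(-193142/55209 + L) = (-697 - 3*20884)/(-193142/55209 - 2/48401) = (-697 - 62652)/(-193142*1/55209 - 2/48401) = -63349/(-193142/55209 - 2/48401) = -63349/(-9348376360/2672170809) = -63349*(-2672170809/9348376360) = 169279348579341/9348376360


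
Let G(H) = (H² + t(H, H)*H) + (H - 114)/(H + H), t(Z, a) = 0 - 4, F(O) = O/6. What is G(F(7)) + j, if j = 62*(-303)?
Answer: -4747091/252 ≈ -18838.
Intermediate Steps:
F(O) = O/6 (F(O) = O*(⅙) = O/6)
j = -18786
t(Z, a) = -4
G(H) = H² - 4*H + (-114 + H)/(2*H) (G(H) = (H² - 4*H) + (H - 114)/(H + H) = (H² - 4*H) + (-114 + H)/((2*H)) = (H² - 4*H) + (-114 + H)*(1/(2*H)) = (H² - 4*H) + (-114 + H)/(2*H) = H² - 4*H + (-114 + H)/(2*H))
G(F(7)) + j = (½ + ((⅙)*7)² - 57/((⅙)*7) - 2*7/3) - 18786 = (½ + (7/6)² - 57/7/6 - 4*7/6) - 18786 = (½ + 49/36 - 57*6/7 - 14/3) - 18786 = (½ + 49/36 - 342/7 - 14/3) - 18786 = -13019/252 - 18786 = -4747091/252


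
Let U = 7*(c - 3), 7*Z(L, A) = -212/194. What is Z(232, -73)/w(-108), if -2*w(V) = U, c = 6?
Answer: 212/14259 ≈ 0.014868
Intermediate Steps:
Z(L, A) = -106/679 (Z(L, A) = (-212/194)/7 = (-212*1/194)/7 = (⅐)*(-106/97) = -106/679)
U = 21 (U = 7*(6 - 3) = 7*3 = 21)
w(V) = -21/2 (w(V) = -½*21 = -21/2)
Z(232, -73)/w(-108) = -106/(679*(-21/2)) = -106/679*(-2/21) = 212/14259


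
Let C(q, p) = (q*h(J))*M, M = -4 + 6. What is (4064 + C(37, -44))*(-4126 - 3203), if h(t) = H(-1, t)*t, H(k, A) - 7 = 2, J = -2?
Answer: -20022828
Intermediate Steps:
H(k, A) = 9 (H(k, A) = 7 + 2 = 9)
M = 2
h(t) = 9*t
C(q, p) = -36*q (C(q, p) = (q*(9*(-2)))*2 = (q*(-18))*2 = -18*q*2 = -36*q)
(4064 + C(37, -44))*(-4126 - 3203) = (4064 - 36*37)*(-4126 - 3203) = (4064 - 1332)*(-7329) = 2732*(-7329) = -20022828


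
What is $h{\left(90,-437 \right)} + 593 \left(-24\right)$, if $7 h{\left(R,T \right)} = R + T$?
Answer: $- \frac{99971}{7} \approx -14282.0$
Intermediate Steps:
$h{\left(R,T \right)} = \frac{R}{7} + \frac{T}{7}$ ($h{\left(R,T \right)} = \frac{R + T}{7} = \frac{R}{7} + \frac{T}{7}$)
$h{\left(90,-437 \right)} + 593 \left(-24\right) = \left(\frac{1}{7} \cdot 90 + \frac{1}{7} \left(-437\right)\right) + 593 \left(-24\right) = \left(\frac{90}{7} - \frac{437}{7}\right) - 14232 = - \frac{347}{7} - 14232 = - \frac{99971}{7}$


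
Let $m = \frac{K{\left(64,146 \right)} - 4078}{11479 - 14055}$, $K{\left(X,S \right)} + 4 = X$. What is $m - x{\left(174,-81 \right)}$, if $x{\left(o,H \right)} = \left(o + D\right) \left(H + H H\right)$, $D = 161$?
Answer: $- \frac{399426913}{184} \approx -2.1708 \cdot 10^{6}$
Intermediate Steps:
$K{\left(X,S \right)} = -4 + X$
$m = \frac{287}{184}$ ($m = \frac{\left(-4 + 64\right) - 4078}{11479 - 14055} = \frac{60 - 4078}{-2576} = \left(-4018\right) \left(- \frac{1}{2576}\right) = \frac{287}{184} \approx 1.5598$)
$x{\left(o,H \right)} = \left(161 + o\right) \left(H + H^{2}\right)$ ($x{\left(o,H \right)} = \left(o + 161\right) \left(H + H H\right) = \left(161 + o\right) \left(H + H^{2}\right)$)
$m - x{\left(174,-81 \right)} = \frac{287}{184} - - 81 \left(161 + 174 + 161 \left(-81\right) - 14094\right) = \frac{287}{184} - - 81 \left(161 + 174 - 13041 - 14094\right) = \frac{287}{184} - \left(-81\right) \left(-26800\right) = \frac{287}{184} - 2170800 = - \frac{399426913}{184}$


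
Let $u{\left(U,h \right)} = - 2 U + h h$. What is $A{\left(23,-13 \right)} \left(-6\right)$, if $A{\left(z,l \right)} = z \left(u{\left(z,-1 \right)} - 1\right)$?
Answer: $6348$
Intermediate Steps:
$u{\left(U,h \right)} = h^{2} - 2 U$ ($u{\left(U,h \right)} = - 2 U + h^{2} = h^{2} - 2 U$)
$A{\left(z,l \right)} = - 2 z^{2}$ ($A{\left(z,l \right)} = z \left(\left(\left(-1\right)^{2} - 2 z\right) - 1\right) = z \left(\left(1 - 2 z\right) - 1\right) = z \left(- 2 z\right) = - 2 z^{2}$)
$A{\left(23,-13 \right)} \left(-6\right) = - 2 \cdot 23^{2} \left(-6\right) = \left(-2\right) 529 \left(-6\right) = \left(-1058\right) \left(-6\right) = 6348$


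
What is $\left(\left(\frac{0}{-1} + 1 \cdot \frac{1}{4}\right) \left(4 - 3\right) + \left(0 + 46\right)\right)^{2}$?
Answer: $\frac{34225}{16} \approx 2139.1$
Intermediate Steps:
$\left(\left(\frac{0}{-1} + 1 \cdot \frac{1}{4}\right) \left(4 - 3\right) + \left(0 + 46\right)\right)^{2} = \left(\left(0 \left(-1\right) + 1 \cdot \frac{1}{4}\right) 1 + 46\right)^{2} = \left(\left(0 + \frac{1}{4}\right) 1 + 46\right)^{2} = \left(\frac{1}{4} \cdot 1 + 46\right)^{2} = \left(\frac{1}{4} + 46\right)^{2} = \left(\frac{185}{4}\right)^{2} = \frac{34225}{16}$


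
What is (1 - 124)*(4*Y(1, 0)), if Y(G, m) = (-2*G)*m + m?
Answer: 0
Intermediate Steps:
Y(G, m) = m - 2*G*m (Y(G, m) = -2*G*m + m = m - 2*G*m)
(1 - 124)*(4*Y(1, 0)) = (1 - 124)*(4*(0*(1 - 2*1))) = -492*0*(1 - 2) = -492*0*(-1) = -492*0 = -123*0 = 0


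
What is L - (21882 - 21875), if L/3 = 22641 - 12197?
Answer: 31325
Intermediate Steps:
L = 31332 (L = 3*(22641 - 12197) = 3*10444 = 31332)
L - (21882 - 21875) = 31332 - (21882 - 21875) = 31332 - 1*7 = 31332 - 7 = 31325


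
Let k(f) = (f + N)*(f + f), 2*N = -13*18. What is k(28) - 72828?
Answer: -77812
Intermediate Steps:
N = -117 (N = (-13*18)/2 = (½)*(-234) = -117)
k(f) = 2*f*(-117 + f) (k(f) = (f - 117)*(f + f) = (-117 + f)*(2*f) = 2*f*(-117 + f))
k(28) - 72828 = 2*28*(-117 + 28) - 72828 = 2*28*(-89) - 72828 = -4984 - 72828 = -77812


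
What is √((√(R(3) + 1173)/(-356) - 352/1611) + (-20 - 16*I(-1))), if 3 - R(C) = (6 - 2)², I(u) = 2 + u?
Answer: √(-330916947728 - 51329682*√290)/95586 ≈ 6.0261*I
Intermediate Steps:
R(C) = -13 (R(C) = 3 - (6 - 2)² = 3 - 1*4² = 3 - 1*16 = 3 - 16 = -13)
√((√(R(3) + 1173)/(-356) - 352/1611) + (-20 - 16*I(-1))) = √((√(-13 + 1173)/(-356) - 352/1611) + (-20 - 16*(2 - 1))) = √((√1160*(-1/356) - 352*1/1611) + (-20 - 16*1)) = √(((2*√290)*(-1/356) - 352/1611) + (-20 - 16)) = √((-√290/178 - 352/1611) - 36) = √((-352/1611 - √290/178) - 36) = √(-58348/1611 - √290/178)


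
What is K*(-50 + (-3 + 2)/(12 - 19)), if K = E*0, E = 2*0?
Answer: 0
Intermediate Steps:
E = 0
K = 0 (K = 0*0 = 0)
K*(-50 + (-3 + 2)/(12 - 19)) = 0*(-50 + (-3 + 2)/(12 - 19)) = 0*(-50 - 1/(-7)) = 0*(-50 - 1*(-⅐)) = 0*(-50 + ⅐) = 0*(-349/7) = 0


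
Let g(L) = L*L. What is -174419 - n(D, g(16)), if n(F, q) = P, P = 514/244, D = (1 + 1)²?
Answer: -21279375/122 ≈ -1.7442e+5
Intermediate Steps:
g(L) = L²
D = 4 (D = 2² = 4)
P = 257/122 (P = 514*(1/244) = 257/122 ≈ 2.1066)
n(F, q) = 257/122
-174419 - n(D, g(16)) = -174419 - 1*257/122 = -174419 - 257/122 = -21279375/122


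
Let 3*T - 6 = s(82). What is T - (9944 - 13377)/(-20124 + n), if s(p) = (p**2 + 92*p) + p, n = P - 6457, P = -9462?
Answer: 517423009/108129 ≈ 4785.2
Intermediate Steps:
n = -15919 (n = -9462 - 6457 = -15919)
s(p) = p**2 + 93*p
T = 14356/3 (T = 2 + (82*(93 + 82))/3 = 2 + (82*175)/3 = 2 + (1/3)*14350 = 2 + 14350/3 = 14356/3 ≈ 4785.3)
T - (9944 - 13377)/(-20124 + n) = 14356/3 - (9944 - 13377)/(-20124 - 15919) = 14356/3 - (-3433)/(-36043) = 14356/3 - (-3433)*(-1)/36043 = 14356/3 - 1*3433/36043 = 14356/3 - 3433/36043 = 517423009/108129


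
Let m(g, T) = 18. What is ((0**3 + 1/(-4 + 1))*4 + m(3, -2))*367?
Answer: 18350/3 ≈ 6116.7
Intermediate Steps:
((0**3 + 1/(-4 + 1))*4 + m(3, -2))*367 = ((0**3 + 1/(-4 + 1))*4 + 18)*367 = ((0 + 1/(-3))*4 + 18)*367 = ((0 - 1/3)*4 + 18)*367 = (-1/3*4 + 18)*367 = (-4/3 + 18)*367 = (50/3)*367 = 18350/3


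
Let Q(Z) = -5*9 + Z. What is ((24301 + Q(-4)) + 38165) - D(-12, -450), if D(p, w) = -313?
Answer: 62730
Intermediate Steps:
Q(Z) = -45 + Z
((24301 + Q(-4)) + 38165) - D(-12, -450) = ((24301 + (-45 - 4)) + 38165) - 1*(-313) = ((24301 - 49) + 38165) + 313 = (24252 + 38165) + 313 = 62417 + 313 = 62730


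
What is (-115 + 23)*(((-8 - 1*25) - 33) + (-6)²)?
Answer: 2760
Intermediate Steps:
(-115 + 23)*(((-8 - 1*25) - 33) + (-6)²) = -92*(((-8 - 25) - 33) + 36) = -92*((-33 - 33) + 36) = -92*(-66 + 36) = -92*(-30) = 2760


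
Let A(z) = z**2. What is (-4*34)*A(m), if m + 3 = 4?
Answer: -136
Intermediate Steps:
m = 1 (m = -3 + 4 = 1)
(-4*34)*A(m) = -4*34*1**2 = -136*1 = -136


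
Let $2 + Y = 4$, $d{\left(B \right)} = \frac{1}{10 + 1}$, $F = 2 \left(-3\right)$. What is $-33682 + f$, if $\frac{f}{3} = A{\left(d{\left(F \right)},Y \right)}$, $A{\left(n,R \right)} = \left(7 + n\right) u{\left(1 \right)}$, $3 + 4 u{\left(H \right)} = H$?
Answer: $- \frac{370619}{11} \approx -33693.0$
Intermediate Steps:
$F = -6$
$u{\left(H \right)} = - \frac{3}{4} + \frac{H}{4}$
$d{\left(B \right)} = \frac{1}{11}$
$Y = 2$ ($Y = -2 + 4 = 2$)
$A{\left(n,R \right)} = - \frac{7}{2} - \frac{n}{2}$ ($A{\left(n,R \right)} = \left(7 + n\right) \left(- \frac{3}{4} + \frac{1}{4} \cdot 1\right) = \left(7 + n\right) \left(- \frac{3}{4} + \frac{1}{4}\right) = \left(7 + n\right) \left(- \frac{1}{2}\right) = - \frac{7}{2} - \frac{n}{2}$)
$f = - \frac{117}{11}$ ($f = 3 \left(- \frac{7}{2} - \frac{1}{22}\right) = 3 \left(- \frac{39}{11}\right) = - \frac{117}{11} \approx -10.636$)
$-33682 + f = -33682 - \frac{117}{11} = - \frac{370619}{11}$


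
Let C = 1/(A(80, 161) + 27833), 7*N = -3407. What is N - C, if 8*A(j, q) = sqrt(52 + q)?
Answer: -168916539988165/347054796781 + 8*sqrt(213)/49579256683 ≈ -486.71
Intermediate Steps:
N = -3407/7 (N = (1/7)*(-3407) = -3407/7 ≈ -486.71)
A(j, q) = sqrt(52 + q)/8
C = 1/(27833 + sqrt(213)/8) (C = 1/(sqrt(52 + 161)/8 + 27833) = 1/(sqrt(213)/8 + 27833) = 1/(27833 + sqrt(213)/8) ≈ 3.5926e-5)
N - C = -3407/7 - (1781312/49579256683 - 8*sqrt(213)/49579256683) = -3407/7 + (-1781312/49579256683 + 8*sqrt(213)/49579256683) = -168916539988165/347054796781 + 8*sqrt(213)/49579256683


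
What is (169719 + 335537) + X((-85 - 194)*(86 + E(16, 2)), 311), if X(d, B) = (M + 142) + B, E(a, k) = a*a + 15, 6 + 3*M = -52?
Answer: 1517069/3 ≈ 5.0569e+5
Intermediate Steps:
M = -58/3 (M = -2 + (⅓)*(-52) = -2 - 52/3 = -58/3 ≈ -19.333)
E(a, k) = 15 + a² (E(a, k) = a² + 15 = 15 + a²)
X(d, B) = 368/3 + B (X(d, B) = (-58/3 + 142) + B = 368/3 + B)
(169719 + 335537) + X((-85 - 194)*(86 + E(16, 2)), 311) = (169719 + 335537) + (368/3 + 311) = 505256 + 1301/3 = 1517069/3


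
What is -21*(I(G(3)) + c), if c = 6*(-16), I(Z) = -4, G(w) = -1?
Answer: 2100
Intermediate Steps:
c = -96
-21*(I(G(3)) + c) = -21*(-4 - 96) = -21*(-100) = 2100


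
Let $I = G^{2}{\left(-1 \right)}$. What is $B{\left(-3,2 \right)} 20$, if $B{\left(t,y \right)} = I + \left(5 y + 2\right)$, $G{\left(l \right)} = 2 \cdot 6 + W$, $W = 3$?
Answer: $4740$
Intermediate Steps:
$G{\left(l \right)} = 15$ ($G{\left(l \right)} = 2 \cdot 6 + 3 = 12 + 3 = 15$)
$I = 225$ ($I = 15^{2} = 225$)
$B{\left(t,y \right)} = 227 + 5 y$ ($B{\left(t,y \right)} = 225 + \left(5 y + 2\right) = 225 + \left(2 + 5 y\right) = 227 + 5 y$)
$B{\left(-3,2 \right)} 20 = \left(227 + 5 \cdot 2\right) 20 = \left(227 + 10\right) 20 = 237 \cdot 20 = 4740$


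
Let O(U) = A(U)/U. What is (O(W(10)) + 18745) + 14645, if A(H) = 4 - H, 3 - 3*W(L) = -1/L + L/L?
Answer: 233763/7 ≈ 33395.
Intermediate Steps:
W(L) = 2/3 + 1/(3*L) (W(L) = 1 - (-1/L + L/L)/3 = 1 - (-1/L + 1)/3 = 1 - (1 - 1/L)/3 = 1 + (-1/3 + 1/(3*L)) = 2/3 + 1/(3*L))
O(U) = (4 - U)/U
(O(W(10)) + 18745) + 14645 = ((4 - (1 + 2*10)/(3*10))/(((1/3)*(1 + 2*10)/10)) + 18745) + 14645 = ((4 - (1 + 20)/(3*10))/(((1/3)*(1/10)*(1 + 20))) + 18745) + 14645 = ((4 - 21/(3*10))/(((1/3)*(1/10)*21)) + 18745) + 14645 = ((4 - 1*7/10)/(7/10) + 18745) + 14645 = (10*(4 - 7/10)/7 + 18745) + 14645 = ((10/7)*(33/10) + 18745) + 14645 = (33/7 + 18745) + 14645 = 131248/7 + 14645 = 233763/7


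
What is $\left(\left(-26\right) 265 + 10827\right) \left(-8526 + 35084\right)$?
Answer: $104558846$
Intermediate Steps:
$\left(\left(-26\right) 265 + 10827\right) \left(-8526 + 35084\right) = \left(-6890 + 10827\right) 26558 = 3937 \cdot 26558 = 104558846$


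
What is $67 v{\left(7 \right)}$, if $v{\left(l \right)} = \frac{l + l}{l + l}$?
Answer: $67$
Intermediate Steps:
$v{\left(l \right)} = 1$ ($v{\left(l \right)} = \frac{2 l}{2 l} = 2 l \frac{1}{2 l} = 1$)
$67 v{\left(7 \right)} = 67 \cdot 1 = 67$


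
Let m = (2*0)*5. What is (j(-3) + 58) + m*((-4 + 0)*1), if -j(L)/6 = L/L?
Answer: 52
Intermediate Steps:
m = 0 (m = 0*5 = 0)
j(L) = -6 (j(L) = -6*L/L = -6*1 = -6)
(j(-3) + 58) + m*((-4 + 0)*1) = (-6 + 58) + 0*((-4 + 0)*1) = 52 + 0*(-4*1) = 52 + 0*(-4) = 52 + 0 = 52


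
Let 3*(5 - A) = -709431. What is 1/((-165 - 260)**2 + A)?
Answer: 1/417107 ≈ 2.3975e-6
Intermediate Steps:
A = 236482 (A = 5 - 1/3*(-709431) = 5 + 236477 = 236482)
1/((-165 - 260)**2 + A) = 1/((-165 - 260)**2 + 236482) = 1/((-425)**2 + 236482) = 1/(180625 + 236482) = 1/417107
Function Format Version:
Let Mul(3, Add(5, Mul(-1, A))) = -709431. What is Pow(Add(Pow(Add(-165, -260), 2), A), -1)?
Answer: Rational(1, 417107) ≈ 2.3975e-6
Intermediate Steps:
A = 236482 (A = Add(5, Mul(Rational(-1, 3), -709431)) = Add(5, 236477) = 236482)
Pow(Add(Pow(Add(-165, -260), 2), A), -1) = Pow(Add(Pow(Add(-165, -260), 2), 236482), -1) = Pow(Add(Pow(-425, 2), 236482), -1) = Pow(Add(180625, 236482), -1) = Pow(417107, -1) = Rational(1, 417107)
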